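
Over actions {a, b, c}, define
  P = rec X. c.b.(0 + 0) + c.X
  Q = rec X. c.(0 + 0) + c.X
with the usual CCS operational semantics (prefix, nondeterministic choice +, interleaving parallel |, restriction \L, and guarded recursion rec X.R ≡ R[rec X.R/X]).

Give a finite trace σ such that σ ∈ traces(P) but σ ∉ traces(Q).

cb

P's transition system — 3 states:
  u0 = rec X. c.b.(0 + 0) + c.X ⊢ —c→ u0, —c→ u1
  u1 = b.(0 + 0) ⊢ —b→ u2
  u2 = 0 + 0 ⊢ deadlocked
Q's transition system — 2 states:
  v0 = rec X. c.(0 + 0) + c.X ⊢ —c→ v0, —c→ v1
  v1 = 0 + 0 ⊢ deadlocked
Run σ = ⟨cb⟩ on P: start {u0}
  after c @ step 1: {u0, u1}
  after b @ step 2: {u2}
  P completes σ.
Run σ = ⟨cb⟩ on Q: start {v0}
  after c @ step 1: {v0, v1}
  after b @ step 2: ∅ (Q stuck)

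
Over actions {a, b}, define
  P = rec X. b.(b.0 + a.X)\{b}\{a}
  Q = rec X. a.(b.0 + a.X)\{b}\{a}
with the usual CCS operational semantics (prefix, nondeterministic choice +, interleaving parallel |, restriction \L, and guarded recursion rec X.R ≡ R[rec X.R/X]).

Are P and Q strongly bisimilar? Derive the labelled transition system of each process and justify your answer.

not bisimilar

LTS(P): 2 reachable states
  u0 = rec X. b.(b.0 + a.X)\{b}\{a} | =b=> u1
  u1 = (b.0 + a.(rec X. b.(b.0 + a.X)\{b}\{a}))\{b}\{a} | (no moves)
LTS(Q): 2 reachable states
  v0 = rec X. a.(b.0 + a.X)\{b}\{a} | =a=> v1
  v1 = (b.0 + a.(rec X. a.(b.0 + a.X)\{b}\{a}))\{b}\{a} | (no moves)
Coarsest stable partition (strong bisimilarity classes):
  B0 = {u0}
  B1 = {u1, v1}
  B2 = {v0}
u0 ∈ B0, v0 ∈ B2 → different blocks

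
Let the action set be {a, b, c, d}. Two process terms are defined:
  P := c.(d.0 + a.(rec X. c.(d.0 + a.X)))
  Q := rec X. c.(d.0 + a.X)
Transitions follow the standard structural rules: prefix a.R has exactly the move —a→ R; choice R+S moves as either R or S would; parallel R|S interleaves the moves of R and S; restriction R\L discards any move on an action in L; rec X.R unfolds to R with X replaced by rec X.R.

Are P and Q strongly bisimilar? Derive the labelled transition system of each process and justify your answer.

P ~ Q

Reachable graph of P (4 states):
  m0 = c.(d.0 + a.(rec X. c.(d.0 + a.X))) :: —c→ m1
  m1 = d.0 + a.(rec X. c.(d.0 + a.X)) :: —a→ m2, —d→ m3
  m2 = rec X. c.(d.0 + a.X) :: —c→ m1
  m3 = 0 :: deadlocked
Reachable graph of Q (3 states):
  n0 = rec X. c.(d.0 + a.X) :: —c→ n1
  n1 = d.0 + a.(rec X. c.(d.0 + a.X)) :: —a→ n0, —d→ n2
  n2 = 0 :: deadlocked
Partition-refinement fixed point:
  B0 = {m0, m2, n0}
  B1 = {m1, n1}
  B2 = {m3, n2}
m0 ∈ B0, n0 ∈ B0 → same block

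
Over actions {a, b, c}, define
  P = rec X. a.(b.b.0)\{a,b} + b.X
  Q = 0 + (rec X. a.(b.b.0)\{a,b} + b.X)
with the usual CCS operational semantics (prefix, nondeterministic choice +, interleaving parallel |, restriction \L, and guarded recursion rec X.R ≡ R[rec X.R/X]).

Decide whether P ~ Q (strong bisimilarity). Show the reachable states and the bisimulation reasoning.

Reachable graph of P (2 states):
  p0 = rec X. a.(b.b.0)\{a,b} + b.X → ··a··> p1, ··b··> p0
  p1 = (b.b.0)\{a,b} → (no moves)
Reachable graph of Q (3 states):
  q0 = 0 + (rec X. a.(b.b.0)\{a,b} + b.X) → ··a··> q1, ··b··> q2
  q1 = (b.b.0)\{a,b} → (no moves)
  q2 = rec X. a.(b.b.0)\{a,b} + b.X → ··a··> q1, ··b··> q2
Bisimilarity quotient blocks:
  B0 = {p0, q0, q2}
  B1 = {p1, q1}
p0 ∈ B0, q0 ∈ B0 → same block

YES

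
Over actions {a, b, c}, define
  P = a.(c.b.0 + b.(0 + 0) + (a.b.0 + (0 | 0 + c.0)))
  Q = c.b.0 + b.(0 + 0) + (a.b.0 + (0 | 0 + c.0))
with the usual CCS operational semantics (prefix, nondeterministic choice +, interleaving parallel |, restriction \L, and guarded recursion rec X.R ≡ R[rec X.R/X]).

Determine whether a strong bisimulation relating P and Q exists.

NO

Reachable graph of P (5 states):
  p0 = a.(c.b.0 + b.(0 + 0) + (a.b.0 + (0 | 0 + c.0))) has moves --a--▸ p1
  p1 = c.b.0 + b.(0 + 0) + (a.b.0 + (0 | 0 + c.0)) has moves --a--▸ p2, --b--▸ p3, --c--▸ p2, --c--▸ p4
  p2 = b.0 has moves --b--▸ p4
  p3 = 0 + 0 has moves ∅
  p4 = 0 has moves ∅
Reachable graph of Q (4 states):
  q0 = c.b.0 + b.(0 + 0) + (a.b.0 + (0 | 0 + c.0)) has moves --a--▸ q1, --b--▸ q2, --c--▸ q1, --c--▸ q3
  q1 = b.0 has moves --b--▸ q3
  q2 = 0 + 0 has moves ∅
  q3 = 0 has moves ∅
Bisimilarity quotient blocks:
  B0 = {p0}
  B1 = {p1, q0}
  B2 = {p2, q1}
  B3 = {p3, p4, q2, q3}
p0 ∈ B0, q0 ∈ B1 → different blocks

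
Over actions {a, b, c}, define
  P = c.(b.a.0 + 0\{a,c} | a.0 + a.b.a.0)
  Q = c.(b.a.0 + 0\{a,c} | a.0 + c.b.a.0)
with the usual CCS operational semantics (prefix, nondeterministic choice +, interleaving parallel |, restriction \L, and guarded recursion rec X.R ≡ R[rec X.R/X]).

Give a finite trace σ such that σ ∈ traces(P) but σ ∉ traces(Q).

Reachable graph of P (6 states):
  p0 = c.(b.a.0 + 0\{a,c} | a.0 + a.b.a.0) → --c--▸ p1
  p1 = b.a.0 + 0\{a,c} | a.0 + a.b.a.0 → --a--▸ p2, --a--▸ p3, --b--▸ p4
  p2 = 0\{a,c} | 0 → deadlocked
  p3 = b.a.0 → --b--▸ p4
  p4 = a.0 → --a--▸ p5
  p5 = 0 → deadlocked
Reachable graph of Q (6 states):
  q0 = c.(b.a.0 + 0\{a,c} | a.0 + c.b.a.0) → --c--▸ q1
  q1 = b.a.0 + 0\{a,c} | a.0 + c.b.a.0 → --a--▸ q2, --b--▸ q3, --c--▸ q4
  q2 = 0\{a,c} | 0 → deadlocked
  q3 = a.0 → --a--▸ q5
  q4 = b.a.0 → --b--▸ q3
  q5 = 0 → deadlocked
Run σ = ⟨cab⟩ on P: start {p0}
  [1] c ⇒ {p1}
  [2] a ⇒ {p2, p3}
  [3] b ⇒ {p4}
  — P admits the full trace.
Run σ = ⟨cab⟩ on Q: start {q0}
  [1] c ⇒ {q1}
  [2] a ⇒ {q2}
  [3] b ⇒ ∅ (Q stuck)

cab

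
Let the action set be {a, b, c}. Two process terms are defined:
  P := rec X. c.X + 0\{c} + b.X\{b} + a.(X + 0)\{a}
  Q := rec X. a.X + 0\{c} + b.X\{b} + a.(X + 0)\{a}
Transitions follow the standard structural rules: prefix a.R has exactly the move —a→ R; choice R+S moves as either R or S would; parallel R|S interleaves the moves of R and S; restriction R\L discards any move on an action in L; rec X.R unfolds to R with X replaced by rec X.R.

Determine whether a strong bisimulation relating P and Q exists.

NO

LTS(P): 7 reachable states
  p0 = rec X. c.X + 0\{c} + b.X\{b} + a.(X + 0)\{a} → ··a··> p1, ··b··> p2, ··c··> p0
  p1 = ((rec X. c.X + 0\{c} + b.X\{b} + a.(X + 0)\{a}) + 0)\{a} → ··b··> p3, ··c··> p4
  p2 = (rec X. c.X + 0\{c} + b.X\{b} + a.(X + 0)\{a})\{b} → ··a··> p5, ··c··> p2
  p3 = (rec X. c.X + 0\{c} + b.X\{b} + a.(X + 0)\{a})\{b}\{a} → ··c··> p3
  p4 = (rec X. c.X + 0\{c} + b.X\{b} + a.(X + 0)\{a})\{a} → ··b··> p3, ··c··> p4
  p5 = ((rec X. c.X + 0\{c} + b.X\{b} + a.(X + 0)\{a}) + 0)\{a}\{b} → ··c··> p6
  p6 = (rec X. c.X + 0\{c} + b.X\{b} + a.(X + 0)\{a})\{a}\{b} → ··c··> p6
LTS(Q): 5 reachable states
  q0 = rec X. a.X + 0\{c} + b.X\{b} + a.(X + 0)\{a} → ··a··> q0, ··a··> q1, ··b··> q2
  q1 = ((rec X. a.X + 0\{c} + b.X\{b} + a.(X + 0)\{a}) + 0)\{a} → ··b··> q3
  q2 = (rec X. a.X + 0\{c} + b.X\{b} + a.(X + 0)\{a})\{b} → ··a··> q2, ··a··> q4
  q3 = (rec X. a.X + 0\{c} + b.X\{b} + a.(X + 0)\{a})\{b}\{a} → ·
  q4 = ((rec X. a.X + 0\{c} + b.X\{b} + a.(X + 0)\{a}) + 0)\{a}\{b} → ·
Partition-refinement fixed point:
  B0 = {p0}
  B1 = {p2}
  B2 = {p3, p5, p6}
  B3 = {p1, p4}
  B4 = {q0}
  B5 = {q1}
  B6 = {q3, q4}
  B7 = {q2}
p0 ∈ B0, q0 ∈ B4 → different blocks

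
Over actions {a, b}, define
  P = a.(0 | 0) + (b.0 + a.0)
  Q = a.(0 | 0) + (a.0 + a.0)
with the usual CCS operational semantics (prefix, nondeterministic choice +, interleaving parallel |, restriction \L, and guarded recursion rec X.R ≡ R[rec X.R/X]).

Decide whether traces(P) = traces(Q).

traces(P) ≠ traces(Q) — witness ⟨b⟩

Reachable graph of P (3 states):
  s0 = a.(0 | 0) + (b.0 + a.0) → —a→ s1, —a→ s2, —b→ s1
  s1 = 0 → (no moves)
  s2 = 0 | 0 → (no moves)
Reachable graph of Q (3 states):
  t0 = a.(0 | 0) + (a.0 + a.0) → —a→ t1, —a→ t2
  t1 = 0 → (no moves)
  t2 = 0 | 0 → (no moves)
Executing b from P (initial set {s0}):
  step 1 (b): {s1}
  P completes σ.
Executing b from Q (initial set {t0}):
  step 1 (b): no successor for Q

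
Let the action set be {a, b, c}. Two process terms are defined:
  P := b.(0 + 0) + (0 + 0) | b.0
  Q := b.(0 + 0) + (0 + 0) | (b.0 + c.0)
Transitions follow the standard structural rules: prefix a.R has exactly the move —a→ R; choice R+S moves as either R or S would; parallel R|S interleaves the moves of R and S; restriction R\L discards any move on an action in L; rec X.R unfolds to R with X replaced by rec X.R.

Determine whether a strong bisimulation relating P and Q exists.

P's transition system — 3 states:
  u0 = b.(0 + 0) + (0 + 0) | b.0 | --b--▸ u1, --b--▸ u2
  u1 = (0 + 0) | 0 | stopped
  u2 = 0 + 0 | stopped
Q's transition system — 3 states:
  v0 = b.(0 + 0) + (0 + 0) | (b.0 + c.0) | --b--▸ v1, --b--▸ v2, --c--▸ v1
  v1 = (0 + 0) | 0 | stopped
  v2 = 0 + 0 | stopped
Bisimilarity quotient blocks:
  B0 = {u0}
  B1 = {u1, u2, v1, v2}
  B2 = {v0}
u0 ∈ B0, v0 ∈ B2 → different blocks

not bisimilar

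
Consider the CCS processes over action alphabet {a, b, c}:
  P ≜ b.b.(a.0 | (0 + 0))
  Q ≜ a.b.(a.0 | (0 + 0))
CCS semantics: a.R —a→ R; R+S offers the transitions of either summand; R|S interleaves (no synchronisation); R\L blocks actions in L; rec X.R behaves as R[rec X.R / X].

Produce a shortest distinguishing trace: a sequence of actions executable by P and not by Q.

Reachable graph of P (4 states):
  m0 = b.b.(a.0 | (0 + 0)) ⊢ =b=> m1
  m1 = b.(a.0 | (0 + 0)) ⊢ =b=> m2
  m2 = a.0 | (0 + 0) ⊢ =a=> m3
  m3 = 0 | (0 + 0) ⊢ ∅
Reachable graph of Q (4 states):
  n0 = a.b.(a.0 | (0 + 0)) ⊢ =a=> n1
  n1 = b.(a.0 | (0 + 0)) ⊢ =b=> n2
  n2 = a.0 | (0 + 0) ⊢ =a=> n3
  n3 = 0 | (0 + 0) ⊢ ∅
Executing b from P (initial set {m0}):
  step 1 (b): {m1}
  P completes σ.
Executing b from Q (initial set {n0}):
  step 1 (b): ∅ (Q stuck)

b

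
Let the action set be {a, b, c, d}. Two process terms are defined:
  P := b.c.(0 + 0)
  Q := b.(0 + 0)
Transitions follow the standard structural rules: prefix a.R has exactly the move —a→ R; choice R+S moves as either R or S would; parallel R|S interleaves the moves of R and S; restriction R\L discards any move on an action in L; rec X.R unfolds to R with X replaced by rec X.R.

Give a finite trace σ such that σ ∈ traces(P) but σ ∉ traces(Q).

Reachable graph of P (3 states):
  s0 = b.c.(0 + 0) → --b--▸ s1
  s1 = c.(0 + 0) → --c--▸ s2
  s2 = 0 + 0 → ·
Reachable graph of Q (2 states):
  t0 = b.(0 + 0) → --b--▸ t1
  t1 = 0 + 0 → ·
Run σ = ⟨bc⟩ on P: start {s0}
  after b @ step 1: {s1}
  after c @ step 2: {s2}
  P completes σ.
Run σ = ⟨bc⟩ on Q: start {t0}
  after b @ step 1: {t1}
  after c @ step 2: ∅ (Q stuck)

bc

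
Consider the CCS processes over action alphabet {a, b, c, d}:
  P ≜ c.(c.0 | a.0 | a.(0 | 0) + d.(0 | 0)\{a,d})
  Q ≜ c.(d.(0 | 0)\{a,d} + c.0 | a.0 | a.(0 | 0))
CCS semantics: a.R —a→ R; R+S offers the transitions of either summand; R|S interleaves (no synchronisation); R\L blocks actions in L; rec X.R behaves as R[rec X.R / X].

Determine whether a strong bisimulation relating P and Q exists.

LTS(P): 10 reachable states
  p0 = c.(c.0 | a.0 | a.(0 | 0) + d.(0 | 0)\{a,d}) → --c--▸ p1
  p1 = c.0 | a.0 | a.(0 | 0) + d.(0 | 0)\{a,d} → --a--▸ p2, --a--▸ p3, --c--▸ p4, --d--▸ p5
  p2 = c.0 | 0 | a.(0 | 0) → --a--▸ p6, --c--▸ p7
  p3 = c.0 | a.0 | (0 | 0) → --a--▸ p6, --c--▸ p8
  p4 = 0 | a.0 | a.(0 | 0) → --a--▸ p7, --a--▸ p8
  p5 = (0 | 0)\{a,d} → ∅
  p6 = c.0 | 0 | (0 | 0) → --c--▸ p9
  p7 = 0 | 0 | a.(0 | 0) → --a--▸ p9
  p8 = 0 | a.0 | (0 | 0) → --a--▸ p9
  p9 = 0 | 0 | (0 | 0) → ∅
LTS(Q): 10 reachable states
  q0 = c.(d.(0 | 0)\{a,d} + c.0 | a.0 | a.(0 | 0)) → --c--▸ q1
  q1 = d.(0 | 0)\{a,d} + c.0 | a.0 | a.(0 | 0) → --a--▸ q2, --a--▸ q3, --c--▸ q4, --d--▸ q5
  q2 = c.0 | 0 | a.(0 | 0) → --a--▸ q6, --c--▸ q7
  q3 = c.0 | a.0 | (0 | 0) → --a--▸ q6, --c--▸ q8
  q4 = 0 | a.0 | a.(0 | 0) → --a--▸ q7, --a--▸ q8
  q5 = (0 | 0)\{a,d} → ∅
  q6 = c.0 | 0 | (0 | 0) → --c--▸ q9
  q7 = 0 | 0 | a.(0 | 0) → --a--▸ q9
  q8 = 0 | a.0 | (0 | 0) → --a--▸ q9
  q9 = 0 | 0 | (0 | 0) → ∅
Coarsest stable partition (strong bisimilarity classes):
  B0 = {p0, q0}
  B1 = {p1, q1}
  B2 = {p4, q4}
  B3 = {p7, p8, q7, q8}
  B4 = {p5, p9, q5, q9}
  B5 = {p2, p3, q2, q3}
  B6 = {p6, q6}
p0 ∈ B0, q0 ∈ B0 → same block

P ~ Q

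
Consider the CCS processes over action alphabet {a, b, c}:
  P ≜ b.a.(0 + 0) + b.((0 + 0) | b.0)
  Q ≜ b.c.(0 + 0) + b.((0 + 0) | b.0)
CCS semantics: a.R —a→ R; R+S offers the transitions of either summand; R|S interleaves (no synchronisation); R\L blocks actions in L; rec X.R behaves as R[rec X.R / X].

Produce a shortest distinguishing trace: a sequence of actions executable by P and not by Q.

LTS(P): 5 reachable states
  m0 = b.a.(0 + 0) + b.((0 + 0) | b.0) has moves ··b··> m1, ··b··> m2
  m1 = (0 + 0) | b.0 has moves ··b··> m3
  m2 = a.(0 + 0) has moves ··a··> m4
  m3 = (0 + 0) | 0 has moves (no moves)
  m4 = 0 + 0 has moves (no moves)
LTS(Q): 5 reachable states
  n0 = b.c.(0 + 0) + b.((0 + 0) | b.0) has moves ··b··> n1, ··b··> n2
  n1 = (0 + 0) | b.0 has moves ··b··> n3
  n2 = c.(0 + 0) has moves ··c··> n4
  n3 = (0 + 0) | 0 has moves (no moves)
  n4 = 0 + 0 has moves (no moves)
Trace ⟨ba⟩ through P, begin at {m0}:
  [1] b ⇒ {m1, m2}
  [2] a ⇒ {m4}
  ✓ P
Trace ⟨ba⟩ through Q, begin at {n0}:
  [1] b ⇒ {n1, n2}
  [2] a ⇒ ∅  — Q cannot continue

ba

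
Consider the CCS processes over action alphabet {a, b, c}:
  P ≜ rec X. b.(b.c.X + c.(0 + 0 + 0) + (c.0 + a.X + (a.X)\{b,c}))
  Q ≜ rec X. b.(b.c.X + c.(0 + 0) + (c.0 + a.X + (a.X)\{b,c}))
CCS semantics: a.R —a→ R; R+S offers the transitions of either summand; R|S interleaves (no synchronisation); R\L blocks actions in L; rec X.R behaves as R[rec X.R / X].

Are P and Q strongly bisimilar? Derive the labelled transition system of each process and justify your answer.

YES

P's transition system — 6 states:
  s0 = rec X. b.(b.c.X + c.(0 + 0 + 0) + (c.0 + a.X + (a.X)\{b,c})) has moves —b→ s1
  s1 = b.c.(rec X. b.(b.c.X + c.(0 + 0 + 0) + (c.0 + a.X + (a.X)\{b,c}))) + c.(0 + 0 + 0) + (c.0 + a.(rec X. b.(b.c.X + c.(0 + 0 + 0) + (c.0 + a.X + (a.X)\{b,c}))) + (a.(rec X. b.(b.c.X + c.(0 + 0 + 0) + (c.0 + a.X + (a.X)\{b,c}))))\{b,c}) has moves —a→ s0, —a→ s2, —b→ s3, —c→ s4, —c→ s5
  s2 = (rec X. b.(b.c.X + c.(0 + 0 + 0) + (c.0 + a.X + (a.X)\{b,c})))\{b,c} has moves deadlocked
  s3 = c.(rec X. b.(b.c.X + c.(0 + 0 + 0) + (c.0 + a.X + (a.X)\{b,c}))) has moves —c→ s0
  s4 = 0 has moves deadlocked
  s5 = 0 + 0 + 0 has moves deadlocked
Q's transition system — 6 states:
  t0 = rec X. b.(b.c.X + c.(0 + 0) + (c.0 + a.X + (a.X)\{b,c})) has moves —b→ t1
  t1 = b.c.(rec X. b.(b.c.X + c.(0 + 0) + (c.0 + a.X + (a.X)\{b,c}))) + c.(0 + 0) + (c.0 + a.(rec X. b.(b.c.X + c.(0 + 0) + (c.0 + a.X + (a.X)\{b,c}))) + (a.(rec X. b.(b.c.X + c.(0 + 0) + (c.0 + a.X + (a.X)\{b,c}))))\{b,c}) has moves —a→ t0, —a→ t2, —b→ t3, —c→ t4, —c→ t5
  t2 = (rec X. b.(b.c.X + c.(0 + 0) + (c.0 + a.X + (a.X)\{b,c})))\{b,c} has moves deadlocked
  t3 = c.(rec X. b.(b.c.X + c.(0 + 0) + (c.0 + a.X + (a.X)\{b,c}))) has moves —c→ t0
  t4 = 0 has moves deadlocked
  t5 = 0 + 0 has moves deadlocked
Bisimilarity quotient blocks:
  B0 = {s0, t0}
  B1 = {s1, t1}
  B2 = {s2, s4, s5, t2, t4, t5}
  B3 = {s3, t3}
s0 ∈ B0, t0 ∈ B0 → same block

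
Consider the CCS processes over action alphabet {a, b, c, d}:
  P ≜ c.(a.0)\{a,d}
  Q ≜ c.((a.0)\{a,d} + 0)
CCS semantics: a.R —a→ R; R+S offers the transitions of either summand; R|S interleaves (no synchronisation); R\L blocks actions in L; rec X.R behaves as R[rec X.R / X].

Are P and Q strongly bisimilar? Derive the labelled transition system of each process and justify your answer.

LTS(P): 2 reachable states
  p0 = c.(a.0)\{a,d} ⊢ -c-> p1
  p1 = (a.0)\{a,d} ⊢ stopped
LTS(Q): 2 reachable states
  q0 = c.((a.0)\{a,d} + 0) ⊢ -c-> q1
  q1 = (a.0)\{a,d} + 0 ⊢ stopped
Partition-refinement fixed point:
  B0 = {p0, q0}
  B1 = {p1, q1}
p0 ∈ B0, q0 ∈ B0 → same block

bisimilar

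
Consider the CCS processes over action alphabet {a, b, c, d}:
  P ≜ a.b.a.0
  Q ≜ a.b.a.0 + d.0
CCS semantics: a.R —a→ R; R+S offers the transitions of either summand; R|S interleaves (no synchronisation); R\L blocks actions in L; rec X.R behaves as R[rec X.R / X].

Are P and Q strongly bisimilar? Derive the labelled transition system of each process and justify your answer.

P's transition system — 4 states:
  u0 = a.b.a.0 | --a--▸ u1
  u1 = b.a.0 | --b--▸ u2
  u2 = a.0 | --a--▸ u3
  u3 = 0 | stopped
Q's transition system — 4 states:
  v0 = a.b.a.0 + d.0 | --a--▸ v1, --d--▸ v2
  v1 = b.a.0 | --b--▸ v3
  v2 = 0 | stopped
  v3 = a.0 | --a--▸ v2
Coarsest stable partition (strong bisimilarity classes):
  B0 = {u0}
  B1 = {u1, v1}
  B2 = {u2, v3}
  B3 = {u3, v2}
  B4 = {v0}
u0 ∈ B0, v0 ∈ B4 → different blocks

NO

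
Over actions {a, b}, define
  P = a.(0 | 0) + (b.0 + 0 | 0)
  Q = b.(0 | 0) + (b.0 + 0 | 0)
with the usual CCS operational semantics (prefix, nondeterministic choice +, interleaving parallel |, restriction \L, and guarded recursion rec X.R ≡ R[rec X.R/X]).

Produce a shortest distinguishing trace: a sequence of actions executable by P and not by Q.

LTS(P): 3 reachable states
  m0 = a.(0 | 0) + (b.0 + 0 | 0) has moves ··a··> m1, ··b··> m2
  m1 = 0 | 0 has moves ∅
  m2 = 0 has moves ∅
LTS(Q): 3 reachable states
  n0 = b.(0 | 0) + (b.0 + 0 | 0) has moves ··b··> n1, ··b··> n2
  n1 = 0 has moves ∅
  n2 = 0 | 0 has moves ∅
Trace ⟨a⟩ through P, begin at {m0}:
  after a @ step 1: {m1}
  ✓ P
Trace ⟨a⟩ through Q, begin at {n0}:
  after a @ step 1: ∅  — Q cannot continue

a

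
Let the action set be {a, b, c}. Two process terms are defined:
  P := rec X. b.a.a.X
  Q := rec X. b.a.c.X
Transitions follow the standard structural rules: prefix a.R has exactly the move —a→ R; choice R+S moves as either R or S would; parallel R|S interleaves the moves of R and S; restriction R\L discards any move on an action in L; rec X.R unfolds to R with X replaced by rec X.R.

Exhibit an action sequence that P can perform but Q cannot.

Reachable graph of P (3 states):
  u0 = rec X. b.a.a.X | —b→ u1
  u1 = a.a.(rec X. b.a.a.X) | —a→ u2
  u2 = a.(rec X. b.a.a.X) | —a→ u0
Reachable graph of Q (3 states):
  v0 = rec X. b.a.c.X | —b→ v1
  v1 = a.c.(rec X. b.a.c.X) | —a→ v2
  v2 = c.(rec X. b.a.c.X) | —c→ v0
Trace ⟨baa⟩ through P, begin at {u0}:
  after b @ step 1: {u1}
  after a @ step 2: {u2}
  after a @ step 3: {u0}
  P completes σ.
Trace ⟨baa⟩ through Q, begin at {v0}:
  after b @ step 1: {v1}
  after a @ step 2: {v2}
  after a @ step 3: ∅ (Q stuck)

baa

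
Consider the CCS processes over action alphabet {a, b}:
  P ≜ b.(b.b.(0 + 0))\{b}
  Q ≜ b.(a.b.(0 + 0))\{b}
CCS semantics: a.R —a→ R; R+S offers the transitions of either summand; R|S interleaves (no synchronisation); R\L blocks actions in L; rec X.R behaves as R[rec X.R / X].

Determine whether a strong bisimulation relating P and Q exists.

not bisimilar

Reachable graph of P (2 states):
  m0 = b.(b.b.(0 + 0))\{b} → —b→ m1
  m1 = (b.b.(0 + 0))\{b} → deadlocked
Reachable graph of Q (3 states):
  n0 = b.(a.b.(0 + 0))\{b} → —b→ n1
  n1 = (a.b.(0 + 0))\{b} → —a→ n2
  n2 = (b.(0 + 0))\{b} → deadlocked
Partition-refinement fixed point:
  B0 = {m0}
  B1 = {m1, n2}
  B2 = {n0}
  B3 = {n1}
m0 ∈ B0, n0 ∈ B2 → different blocks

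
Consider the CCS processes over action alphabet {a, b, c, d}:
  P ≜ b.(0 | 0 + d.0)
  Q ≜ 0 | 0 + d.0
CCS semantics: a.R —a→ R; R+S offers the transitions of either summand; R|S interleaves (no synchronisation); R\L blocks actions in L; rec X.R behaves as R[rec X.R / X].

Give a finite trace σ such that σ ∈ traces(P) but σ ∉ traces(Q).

b

P's transition system — 3 states:
  u0 = b.(0 | 0 + d.0) → ··b··> u1
  u1 = 0 | 0 + d.0 → ··d··> u2
  u2 = 0 → (no moves)
Q's transition system — 2 states:
  v0 = 0 | 0 + d.0 → ··d··> v1
  v1 = 0 → (no moves)
Trace ⟨b⟩ through P, begin at {u0}:
  [1] b ⇒ {u1}
  — P admits the full trace.
Trace ⟨b⟩ through Q, begin at {v0}:
  [1] b ⇒ ∅  — Q cannot continue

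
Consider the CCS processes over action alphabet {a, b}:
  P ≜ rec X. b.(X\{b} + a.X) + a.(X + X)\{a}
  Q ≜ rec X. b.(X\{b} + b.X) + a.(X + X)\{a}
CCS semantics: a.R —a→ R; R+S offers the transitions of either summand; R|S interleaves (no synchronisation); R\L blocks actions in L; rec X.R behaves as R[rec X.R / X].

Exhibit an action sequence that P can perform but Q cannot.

baa

P's transition system — 5 states:
  p0 = rec X. b.(X\{b} + a.X) + a.(X + X)\{a} → -a-> p1, -b-> p2
  p1 = ((rec X. b.(X\{b} + a.X) + a.(X + X)\{a}) + (rec X. b.(X\{b} + a.X) + a.(X + X)\{a}))\{a} → -b-> p3
  p2 = (rec X. b.(X\{b} + a.X) + a.(X + X)\{a})\{b} + a.(rec X. b.(X\{b} + a.X) + a.(X + X)\{a}) → -a-> p0, -a-> p4
  p3 = ((rec X. b.(X\{b} + a.X) + a.(X + X)\{a})\{b} + a.(rec X. b.(X\{b} + a.X) + a.(X + X)\{a}))\{a} → ·
  p4 = ((rec X. b.(X\{b} + a.X) + a.(X + X)\{a}) + (rec X. b.(X\{b} + a.X) + a.(X + X)\{a}))\{a}\{b} → ·
Q's transition system — 6 states:
  q0 = rec X. b.(X\{b} + b.X) + a.(X + X)\{a} → -a-> q1, -b-> q2
  q1 = ((rec X. b.(X\{b} + b.X) + a.(X + X)\{a}) + (rec X. b.(X\{b} + b.X) + a.(X + X)\{a}))\{a} → -b-> q3
  q2 = (rec X. b.(X\{b} + b.X) + a.(X + X)\{a})\{b} + b.(rec X. b.(X\{b} + b.X) + a.(X + X)\{a}) → -a-> q4, -b-> q0
  q3 = ((rec X. b.(X\{b} + b.X) + a.(X + X)\{a})\{b} + b.(rec X. b.(X\{b} + b.X) + a.(X + X)\{a}))\{a} → -b-> q5
  q4 = ((rec X. b.(X\{b} + b.X) + a.(X + X)\{a}) + (rec X. b.(X\{b} + b.X) + a.(X + X)\{a}))\{a}\{b} → ·
  q5 = (rec X. b.(X\{b} + b.X) + a.(X + X)\{a})\{a} → -b-> q3
Executing baa from P (initial set {p0}):
  after b @ step 1: {p2}
  after a @ step 2: {p0, p4}
  after a @ step 3: {p1}
  P completes σ.
Executing baa from Q (initial set {q0}):
  after b @ step 1: {q2}
  after a @ step 2: {q4}
  after a @ step 3: no successor for Q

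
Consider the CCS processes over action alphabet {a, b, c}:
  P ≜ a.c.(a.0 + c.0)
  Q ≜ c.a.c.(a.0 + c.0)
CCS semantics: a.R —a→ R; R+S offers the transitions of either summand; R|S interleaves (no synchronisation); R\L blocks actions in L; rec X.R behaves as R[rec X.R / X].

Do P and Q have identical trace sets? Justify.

trace-distinct — witness ⟨a⟩

Reachable graph of P (4 states):
  p0 = a.c.(a.0 + c.0) has moves --a--▸ p1
  p1 = c.(a.0 + c.0) has moves --c--▸ p2
  p2 = a.0 + c.0 has moves --a--▸ p3, --c--▸ p3
  p3 = 0 has moves stopped
Reachable graph of Q (5 states):
  q0 = c.a.c.(a.0 + c.0) has moves --c--▸ q1
  q1 = a.c.(a.0 + c.0) has moves --a--▸ q2
  q2 = c.(a.0 + c.0) has moves --c--▸ q3
  q3 = a.0 + c.0 has moves --a--▸ q4, --c--▸ q4
  q4 = 0 has moves stopped
Trace ⟨a⟩ through P, begin at {p0}:
  step 1 (a): {p1}
  P completes σ.
Trace ⟨a⟩ through Q, begin at {q0}:
  step 1 (a): ∅  — Q cannot continue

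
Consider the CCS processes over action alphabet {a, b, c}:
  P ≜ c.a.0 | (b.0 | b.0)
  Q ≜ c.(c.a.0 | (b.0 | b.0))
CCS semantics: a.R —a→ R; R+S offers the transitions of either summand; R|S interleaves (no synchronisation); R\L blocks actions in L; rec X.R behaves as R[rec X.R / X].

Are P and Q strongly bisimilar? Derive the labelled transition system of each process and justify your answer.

P's transition system — 12 states:
  u0 = c.a.0 | (b.0 | b.0) ⊢ ··b··> u1, ··b··> u2, ··c··> u3
  u1 = c.a.0 | (0 | b.0) ⊢ ··b··> u4, ··c··> u5
  u2 = c.a.0 | (b.0 | 0) ⊢ ··b··> u4, ··c··> u6
  u3 = a.0 | (b.0 | b.0) ⊢ ··a··> u7, ··b··> u5, ··b··> u6
  u4 = c.a.0 | (0 | 0) ⊢ ··c··> u8
  u5 = a.0 | (0 | b.0) ⊢ ··a··> u9, ··b··> u8
  u6 = a.0 | (b.0 | 0) ⊢ ··a··> u10, ··b··> u8
  u7 = 0 | (b.0 | b.0) ⊢ ··b··> u10, ··b··> u9
  u8 = a.0 | (0 | 0) ⊢ ··a··> u11
  u9 = 0 | (0 | b.0) ⊢ ··b··> u11
  u10 = 0 | (b.0 | 0) ⊢ ··b··> u11
  u11 = 0 | (0 | 0) ⊢ (no moves)
Q's transition system — 13 states:
  v0 = c.(c.a.0 | (b.0 | b.0)) ⊢ ··c··> v1
  v1 = c.a.0 | (b.0 | b.0) ⊢ ··b··> v2, ··b··> v3, ··c··> v4
  v2 = c.a.0 | (0 | b.0) ⊢ ··b··> v5, ··c··> v6
  v3 = c.a.0 | (b.0 | 0) ⊢ ··b··> v5, ··c··> v7
  v4 = a.0 | (b.0 | b.0) ⊢ ··a··> v8, ··b··> v6, ··b··> v7
  v5 = c.a.0 | (0 | 0) ⊢ ··c··> v9
  v6 = a.0 | (0 | b.0) ⊢ ··a··> v10, ··b··> v9
  v7 = a.0 | (b.0 | 0) ⊢ ··a··> v11, ··b··> v9
  v8 = 0 | (b.0 | b.0) ⊢ ··b··> v10, ··b··> v11
  v9 = a.0 | (0 | 0) ⊢ ··a··> v12
  v10 = 0 | (0 | b.0) ⊢ ··b··> v12
  v11 = 0 | (b.0 | 0) ⊢ ··b··> v12
  v12 = 0 | (0 | 0) ⊢ (no moves)
Coarsest stable partition (strong bisimilarity classes):
  B0 = {u0, v1}
  B1 = {u3, v4}
  B2 = {u5, u6, v6, v7}
  B3 = {u10, u9, v10, v11}
  B4 = {u11, v12}
  B5 = {u8, v9}
  B6 = {u7, v8}
  B7 = {u1, u2, v2, v3}
  B8 = {u4, v5}
  B9 = {v0}
u0 ∈ B0, v0 ∈ B9 → different blocks

NO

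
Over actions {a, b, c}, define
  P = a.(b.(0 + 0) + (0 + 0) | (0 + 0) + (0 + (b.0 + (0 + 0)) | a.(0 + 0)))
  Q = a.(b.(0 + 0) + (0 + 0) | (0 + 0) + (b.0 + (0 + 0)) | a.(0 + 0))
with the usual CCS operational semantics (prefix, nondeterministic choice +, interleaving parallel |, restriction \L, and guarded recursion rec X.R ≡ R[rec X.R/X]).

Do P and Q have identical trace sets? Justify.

traces(P) = traces(Q)

LTS(P): 6 reachable states
  s0 = a.(b.(0 + 0) + (0 + 0) | (0 + 0) + (0 + (b.0 + (0 + 0)) | a.(0 + 0))) → ··a··> s1
  s1 = b.(0 + 0) + (0 + 0) | (0 + 0) + (0 + (b.0 + (0 + 0)) | a.(0 + 0)) → ··a··> s2, ··b··> s3, ··b··> s4
  s2 = (b.0 + (0 + 0)) | (0 + 0) → ··b··> s5
  s3 = 0 + 0 → ∅
  s4 = 0 | a.(0 + 0) → ··a··> s5
  s5 = 0 | (0 + 0) → ∅
LTS(Q): 6 reachable states
  t0 = a.(b.(0 + 0) + (0 + 0) | (0 + 0) + (b.0 + (0 + 0)) | a.(0 + 0)) → ··a··> t1
  t1 = b.(0 + 0) + (0 + 0) | (0 + 0) + (b.0 + (0 + 0)) | a.(0 + 0) → ··a··> t2, ··b··> t3, ··b··> t4
  t2 = (b.0 + (0 + 0)) | (0 + 0) → ··b··> t5
  t3 = 0 + 0 → ∅
  t4 = 0 | a.(0 + 0) → ··a··> t5
  t5 = 0 | (0 + 0) → ∅
Coarsest stable partition (strong bisimilarity classes):
  B0 = {s0, t0}
  B1 = {s1, t1}
  B2 = {s2, t2}
  B3 = {s3, s5, t3, t5}
  B4 = {s4, t4}
s0 ∈ B0, t0 ∈ B0 → same block
Bisimilar ⇒ trace-equivalent.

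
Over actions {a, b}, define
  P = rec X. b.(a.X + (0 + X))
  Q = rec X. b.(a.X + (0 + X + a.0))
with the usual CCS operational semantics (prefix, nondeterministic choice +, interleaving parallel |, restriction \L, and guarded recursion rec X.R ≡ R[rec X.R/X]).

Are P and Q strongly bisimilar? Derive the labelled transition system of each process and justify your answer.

Reachable graph of P (2 states):
  p0 = rec X. b.(a.X + (0 + X)) → ··b··> p1
  p1 = a.(rec X. b.(a.X + (0 + X))) + (0 + (rec X. b.(a.X + (0 + X)))) → ··a··> p0, ··b··> p1
Reachable graph of Q (3 states):
  q0 = rec X. b.(a.X + (0 + X + a.0)) → ··b··> q1
  q1 = a.(rec X. b.(a.X + (0 + X + a.0))) + (0 + (rec X. b.(a.X + (0 + X + a.0))) + a.0) → ··a··> q0, ··a··> q2, ··b··> q1
  q2 = 0 → ·
Coarsest stable partition (strong bisimilarity classes):
  B0 = {p0}
  B1 = {p1}
  B2 = {q0}
  B3 = {q1}
  B4 = {q2}
p0 ∈ B0, q0 ∈ B2 → different blocks

P ≁ Q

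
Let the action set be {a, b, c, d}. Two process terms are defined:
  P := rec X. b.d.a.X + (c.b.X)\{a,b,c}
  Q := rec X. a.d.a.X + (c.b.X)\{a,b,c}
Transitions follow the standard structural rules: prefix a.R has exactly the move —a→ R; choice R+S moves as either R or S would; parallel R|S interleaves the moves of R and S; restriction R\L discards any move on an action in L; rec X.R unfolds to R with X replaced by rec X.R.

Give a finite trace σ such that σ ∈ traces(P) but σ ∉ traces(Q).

b

P's transition system — 3 states:
  m0 = rec X. b.d.a.X + (c.b.X)\{a,b,c} → -b-> m1
  m1 = d.a.(rec X. b.d.a.X + (c.b.X)\{a,b,c}) → -d-> m2
  m2 = a.(rec X. b.d.a.X + (c.b.X)\{a,b,c}) → -a-> m0
Q's transition system — 3 states:
  n0 = rec X. a.d.a.X + (c.b.X)\{a,b,c} → -a-> n1
  n1 = d.a.(rec X. a.d.a.X + (c.b.X)\{a,b,c}) → -d-> n2
  n2 = a.(rec X. a.d.a.X + (c.b.X)\{a,b,c}) → -a-> n0
Trace ⟨b⟩ through P, begin at {m0}:
  [1] b ⇒ {m1}
  ✓ P
Trace ⟨b⟩ through Q, begin at {n0}:
  [1] b ⇒ ∅  — Q cannot continue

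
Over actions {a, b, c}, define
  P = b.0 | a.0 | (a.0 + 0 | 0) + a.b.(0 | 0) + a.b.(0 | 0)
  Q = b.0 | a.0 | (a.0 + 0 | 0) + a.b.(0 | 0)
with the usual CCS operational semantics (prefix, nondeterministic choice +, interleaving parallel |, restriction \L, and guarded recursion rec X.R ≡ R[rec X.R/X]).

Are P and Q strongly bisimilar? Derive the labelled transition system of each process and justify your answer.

LTS(P): 10 reachable states
  p0 = b.0 | a.0 | (a.0 + 0 | 0) + a.b.(0 | 0) + a.b.(0 | 0) ⊢ —a→ p1, —a→ p2, —a→ p3, —b→ p4
  p1 = b.(0 | 0) ⊢ —b→ p5
  p2 = b.0 | 0 | (a.0 + 0 | 0) ⊢ —a→ p6, —b→ p7
  p3 = b.0 | a.0 | 0 ⊢ —a→ p6, —b→ p8
  p4 = 0 | a.0 | (a.0 + 0 | 0) ⊢ —a→ p7, —a→ p8
  p5 = 0 | 0 ⊢ stopped
  p6 = b.0 | 0 | 0 ⊢ —b→ p9
  p7 = 0 | 0 | (a.0 + 0 | 0) ⊢ —a→ p9
  p8 = 0 | a.0 | 0 ⊢ —a→ p9
  p9 = 0 | 0 | 0 ⊢ stopped
LTS(Q): 10 reachable states
  q0 = b.0 | a.0 | (a.0 + 0 | 0) + a.b.(0 | 0) ⊢ —a→ q1, —a→ q2, —a→ q3, —b→ q4
  q1 = b.(0 | 0) ⊢ —b→ q5
  q2 = b.0 | 0 | (a.0 + 0 | 0) ⊢ —a→ q6, —b→ q7
  q3 = b.0 | a.0 | 0 ⊢ —a→ q6, —b→ q8
  q4 = 0 | a.0 | (a.0 + 0 | 0) ⊢ —a→ q7, —a→ q8
  q5 = 0 | 0 ⊢ stopped
  q6 = b.0 | 0 | 0 ⊢ —b→ q9
  q7 = 0 | 0 | (a.0 + 0 | 0) ⊢ —a→ q9
  q8 = 0 | a.0 | 0 ⊢ —a→ q9
  q9 = 0 | 0 | 0 ⊢ stopped
Bisimilarity quotient blocks:
  B0 = {p0, q0}
  B1 = {p2, p3, q2, q3}
  B2 = {p7, p8, q7, q8}
  B3 = {p5, p9, q5, q9}
  B4 = {p1, p6, q1, q6}
  B5 = {p4, q4}
p0 ∈ B0, q0 ∈ B0 → same block

P ~ Q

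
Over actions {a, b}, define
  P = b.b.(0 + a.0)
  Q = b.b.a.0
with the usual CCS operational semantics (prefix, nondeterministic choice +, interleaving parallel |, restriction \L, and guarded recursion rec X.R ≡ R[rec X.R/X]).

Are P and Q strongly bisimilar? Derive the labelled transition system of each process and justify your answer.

Reachable graph of P (4 states):
  s0 = b.b.(0 + a.0) has moves -b-> s1
  s1 = b.(0 + a.0) has moves -b-> s2
  s2 = 0 + a.0 has moves -a-> s3
  s3 = 0 has moves ·
Reachable graph of Q (4 states):
  t0 = b.b.a.0 has moves -b-> t1
  t1 = b.a.0 has moves -b-> t2
  t2 = a.0 has moves -a-> t3
  t3 = 0 has moves ·
Coarsest stable partition (strong bisimilarity classes):
  B0 = {s0, t0}
  B1 = {s1, t1}
  B2 = {s2, t2}
  B3 = {s3, t3}
s0 ∈ B0, t0 ∈ B0 → same block

P ~ Q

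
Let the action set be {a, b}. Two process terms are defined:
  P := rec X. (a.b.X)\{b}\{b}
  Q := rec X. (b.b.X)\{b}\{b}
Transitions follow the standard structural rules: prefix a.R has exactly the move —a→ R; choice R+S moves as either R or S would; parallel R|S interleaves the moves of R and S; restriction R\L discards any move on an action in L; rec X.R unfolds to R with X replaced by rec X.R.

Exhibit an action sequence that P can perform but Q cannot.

P's transition system — 2 states:
  s0 = rec X. (a.b.X)\{b}\{b} | —a→ s1
  s1 = (b.(rec X. (a.b.X)\{b}\{b}))\{b}\{b} | ·
Q's transition system — 1 states:
  t0 = rec X. (b.b.X)\{b}\{b} | ·
Run σ = ⟨a⟩ on P: start {s0}
  [1] a ⇒ {s1}
  — P admits the full trace.
Run σ = ⟨a⟩ on Q: start {t0}
  [1] a ⇒ ∅  — Q cannot continue

a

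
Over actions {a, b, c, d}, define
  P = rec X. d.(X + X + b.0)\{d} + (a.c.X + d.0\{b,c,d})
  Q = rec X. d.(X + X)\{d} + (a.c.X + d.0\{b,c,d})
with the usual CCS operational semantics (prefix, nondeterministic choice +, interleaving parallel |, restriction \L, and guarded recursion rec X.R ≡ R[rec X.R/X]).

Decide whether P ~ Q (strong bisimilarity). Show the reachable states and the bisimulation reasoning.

Reachable graph of P (7 states):
  m0 = rec X. d.(X + X + b.0)\{d} + (a.c.X + d.0\{b,c,d}) has moves -a-> m1, -d-> m2, -d-> m3
  m1 = c.(rec X. d.(X + X + b.0)\{d} + (a.c.X + d.0\{b,c,d})) has moves -c-> m0
  m2 = ((rec X. d.(X + X + b.0)\{d} + (a.c.X + d.0\{b,c,d})) + (rec X. d.(X + X + b.0)\{d} + (a.c.X + d.0\{b,c,d})) + b.0)\{d} has moves -a-> m4, -b-> m5
  m3 = 0\{b,c,d} has moves ∅
  m4 = (c.(rec X. d.(X + X + b.0)\{d} + (a.c.X + d.0\{b,c,d})))\{d} has moves -c-> m6
  m5 = 0\{d} has moves ∅
  m6 = (rec X. d.(X + X + b.0)\{d} + (a.c.X + d.0\{b,c,d}))\{d} has moves -a-> m4
Reachable graph of Q (6 states):
  n0 = rec X. d.(X + X)\{d} + (a.c.X + d.0\{b,c,d}) has moves -a-> n1, -d-> n2, -d-> n3
  n1 = c.(rec X. d.(X + X)\{d} + (a.c.X + d.0\{b,c,d})) has moves -c-> n0
  n2 = ((rec X. d.(X + X)\{d} + (a.c.X + d.0\{b,c,d})) + (rec X. d.(X + X)\{d} + (a.c.X + d.0\{b,c,d})))\{d} has moves -a-> n4
  n3 = 0\{b,c,d} has moves ∅
  n4 = (c.(rec X. d.(X + X)\{d} + (a.c.X + d.0\{b,c,d})))\{d} has moves -c-> n5
  n5 = (rec X. d.(X + X)\{d} + (a.c.X + d.0\{b,c,d}))\{d} has moves -a-> n4
Coarsest stable partition (strong bisimilarity classes):
  B0 = {m0}
  B1 = {m3, m5, n3}
  B2 = {m2}
  B3 = {m4, n4}
  B4 = {m6, n2, n5}
  B5 = {m1}
  B6 = {n0}
  B7 = {n1}
m0 ∈ B0, n0 ∈ B6 → different blocks

not bisimilar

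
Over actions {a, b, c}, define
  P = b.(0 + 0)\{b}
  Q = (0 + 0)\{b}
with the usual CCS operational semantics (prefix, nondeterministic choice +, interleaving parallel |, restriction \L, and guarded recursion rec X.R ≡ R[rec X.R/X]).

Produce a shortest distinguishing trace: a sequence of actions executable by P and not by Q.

Reachable graph of P (2 states):
  m0 = b.(0 + 0)\{b} has moves -b-> m1
  m1 = (0 + 0)\{b} has moves deadlocked
Reachable graph of Q (1 states):
  n0 = (0 + 0)\{b} has moves deadlocked
Run σ = ⟨b⟩ on P: start {m0}
  [1] b ⇒ {m1}
  ✓ P
Run σ = ⟨b⟩ on Q: start {n0}
  [1] b ⇒ ∅ (Q stuck)

b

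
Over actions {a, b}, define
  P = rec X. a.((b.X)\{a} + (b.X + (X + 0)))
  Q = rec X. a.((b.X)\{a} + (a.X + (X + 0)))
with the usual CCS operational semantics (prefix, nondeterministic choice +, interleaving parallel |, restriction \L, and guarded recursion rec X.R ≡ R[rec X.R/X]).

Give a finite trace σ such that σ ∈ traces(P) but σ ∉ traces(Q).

aba

P's transition system — 3 states:
  m0 = rec X. a.((b.X)\{a} + (b.X + (X + 0))) | ··a··> m1
  m1 = (b.(rec X. a.((b.X)\{a} + (b.X + (X + 0)))))\{a} + (b.(rec X. a.((b.X)\{a} + (b.X + (X + 0)))) + ((rec X. a.((b.X)\{a} + (b.X + (X + 0)))) + 0)) | ··a··> m1, ··b··> m0, ··b··> m2
  m2 = (rec X. a.((b.X)\{a} + (b.X + (X + 0))))\{a} | deadlocked
Q's transition system — 3 states:
  n0 = rec X. a.((b.X)\{a} + (a.X + (X + 0))) | ··a··> n1
  n1 = (b.(rec X. a.((b.X)\{a} + (a.X + (X + 0)))))\{a} + (a.(rec X. a.((b.X)\{a} + (a.X + (X + 0)))) + ((rec X. a.((b.X)\{a} + (a.X + (X + 0)))) + 0)) | ··a··> n0, ··a··> n1, ··b··> n2
  n2 = (rec X. a.((b.X)\{a} + (a.X + (X + 0))))\{a} | deadlocked
Trace ⟨aba⟩ through P, begin at {m0}:
  step 1 (a): {m1}
  step 2 (b): {m0, m2}
  step 3 (a): {m1}
  ✓ P
Trace ⟨aba⟩ through Q, begin at {n0}:
  step 1 (a): {n1}
  step 2 (b): {n2}
  step 3 (a): ∅ (Q stuck)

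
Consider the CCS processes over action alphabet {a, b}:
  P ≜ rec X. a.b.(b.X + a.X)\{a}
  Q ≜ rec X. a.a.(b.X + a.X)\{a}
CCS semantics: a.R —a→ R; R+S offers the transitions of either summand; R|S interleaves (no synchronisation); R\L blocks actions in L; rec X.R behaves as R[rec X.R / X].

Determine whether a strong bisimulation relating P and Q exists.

P ≁ Q

P's transition system — 4 states:
  m0 = rec X. a.b.(b.X + a.X)\{a} has moves -a-> m1
  m1 = b.(b.(rec X. a.b.(b.X + a.X)\{a}) + a.(rec X. a.b.(b.X + a.X)\{a}))\{a} has moves -b-> m2
  m2 = (b.(rec X. a.b.(b.X + a.X)\{a}) + a.(rec X. a.b.(b.X + a.X)\{a}))\{a} has moves -b-> m3
  m3 = (rec X. a.b.(b.X + a.X)\{a})\{a} has moves stopped
Q's transition system — 4 states:
  n0 = rec X. a.a.(b.X + a.X)\{a} has moves -a-> n1
  n1 = a.(b.(rec X. a.a.(b.X + a.X)\{a}) + a.(rec X. a.a.(b.X + a.X)\{a}))\{a} has moves -a-> n2
  n2 = (b.(rec X. a.a.(b.X + a.X)\{a}) + a.(rec X. a.a.(b.X + a.X)\{a}))\{a} has moves -b-> n3
  n3 = (rec X. a.a.(b.X + a.X)\{a})\{a} has moves stopped
Bisimilarity quotient blocks:
  B0 = {m0}
  B1 = {m1}
  B2 = {m2, n2}
  B3 = {m3, n3}
  B4 = {n0}
  B5 = {n1}
m0 ∈ B0, n0 ∈ B4 → different blocks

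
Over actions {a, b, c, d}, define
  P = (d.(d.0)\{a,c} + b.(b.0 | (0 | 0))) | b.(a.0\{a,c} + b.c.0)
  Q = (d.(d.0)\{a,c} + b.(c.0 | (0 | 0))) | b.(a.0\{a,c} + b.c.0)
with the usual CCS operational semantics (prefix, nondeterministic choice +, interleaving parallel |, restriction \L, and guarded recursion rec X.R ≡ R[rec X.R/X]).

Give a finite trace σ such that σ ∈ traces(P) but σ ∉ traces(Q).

babb

Reachable graph of P (25 states):
  m0 = (d.(d.0)\{a,c} + b.(b.0 | (0 | 0))) | b.(a.0\{a,c} + b.c.0) :: =b=> m1, =b=> m2, =d=> m3
  m1 = (d.(d.0)\{a,c} + b.(b.0 | (0 | 0))) | (a.0\{a,c} + b.c.0) :: =a=> m4, =b=> m5, =b=> m6, =d=> m7
  m2 = b.0 | (0 | 0) | b.(a.0\{a,c} + b.c.0) :: =b=> m6, =b=> m8
  m3 = (d.0)\{a,c} | b.(a.0\{a,c} + b.c.0) :: =b=> m7, =d=> m9
  m4 = (d.(d.0)\{a,c} + b.(b.0 | (0 | 0))) | 0\{a,c} :: =b=> m10, =d=> m11
  m5 = (d.(d.0)\{a,c} + b.(b.0 | (0 | 0))) | c.0 :: =b=> m12, =c=> m13, =d=> m14
  m6 = b.0 | (0 | 0) | (a.0\{a,c} + b.c.0) :: =a=> m10, =b=> m12, =b=> m15
  m7 = (d.0)\{a,c} | (a.0\{a,c} + b.c.0) :: =a=> m11, =b=> m14, =d=> m16
  m8 = 0 | (0 | 0) | b.(a.0\{a,c} + b.c.0) :: =b=> m15
  m9 = 0\{a,c} | b.(a.0\{a,c} + b.c.0) :: =b=> m16
  m10 = b.0 | (0 | 0) | 0\{a,c} :: =b=> m17
  m11 = (d.0)\{a,c} | 0\{a,c} :: =d=> m18
  m12 = b.0 | (0 | 0) | c.0 :: =b=> m19, =c=> m20
  m13 = (d.(d.0)\{a,c} + b.(b.0 | (0 | 0))) | 0 :: =b=> m20, =d=> m21
  m14 = (d.0)\{a,c} | c.0 :: =c=> m21, =d=> m22
  m15 = 0 | (0 | 0) | (a.0\{a,c} + b.c.0) :: =a=> m17, =b=> m19
  m16 = 0\{a,c} | (a.0\{a,c} + b.c.0) :: =a=> m18, =b=> m22
  m17 = 0 | (0 | 0) | 0\{a,c} :: ∅
  m18 = 0\{a,c} | 0\{a,c} :: ∅
  m19 = 0 | (0 | 0) | c.0 :: =c=> m23
  m20 = b.0 | (0 | 0) | 0 :: =b=> m23
  m21 = (d.0)\{a,c} | 0 :: =d=> m24
  m22 = 0\{a,c} | c.0 :: =c=> m24
  m23 = 0 | (0 | 0) | 0 :: ∅
  m24 = 0\{a,c} | 0 :: ∅
Reachable graph of Q (25 states):
  n0 = (d.(d.0)\{a,c} + b.(c.0 | (0 | 0))) | b.(a.0\{a,c} + b.c.0) :: =b=> n1, =b=> n2, =d=> n3
  n1 = (d.(d.0)\{a,c} + b.(c.0 | (0 | 0))) | (a.0\{a,c} + b.c.0) :: =a=> n4, =b=> n5, =b=> n6, =d=> n7
  n2 = c.0 | (0 | 0) | b.(a.0\{a,c} + b.c.0) :: =b=> n6, =c=> n8
  n3 = (d.0)\{a,c} | b.(a.0\{a,c} + b.c.0) :: =b=> n7, =d=> n9
  n4 = (d.(d.0)\{a,c} + b.(c.0 | (0 | 0))) | 0\{a,c} :: =b=> n10, =d=> n11
  n5 = (d.(d.0)\{a,c} + b.(c.0 | (0 | 0))) | c.0 :: =b=> n12, =c=> n13, =d=> n14
  n6 = c.0 | (0 | 0) | (a.0\{a,c} + b.c.0) :: =a=> n10, =b=> n12, =c=> n15
  n7 = (d.0)\{a,c} | (a.0\{a,c} + b.c.0) :: =a=> n11, =b=> n14, =d=> n16
  n8 = 0 | (0 | 0) | b.(a.0\{a,c} + b.c.0) :: =b=> n15
  n9 = 0\{a,c} | b.(a.0\{a,c} + b.c.0) :: =b=> n16
  n10 = c.0 | (0 | 0) | 0\{a,c} :: =c=> n17
  n11 = (d.0)\{a,c} | 0\{a,c} :: =d=> n18
  n12 = c.0 | (0 | 0) | c.0 :: =c=> n19, =c=> n20
  n13 = (d.(d.0)\{a,c} + b.(c.0 | (0 | 0))) | 0 :: =b=> n20, =d=> n21
  n14 = (d.0)\{a,c} | c.0 :: =c=> n21, =d=> n22
  n15 = 0 | (0 | 0) | (a.0\{a,c} + b.c.0) :: =a=> n17, =b=> n19
  n16 = 0\{a,c} | (a.0\{a,c} + b.c.0) :: =a=> n18, =b=> n22
  n17 = 0 | (0 | 0) | 0\{a,c} :: ∅
  n18 = 0\{a,c} | 0\{a,c} :: ∅
  n19 = 0 | (0 | 0) | c.0 :: =c=> n23
  n20 = c.0 | (0 | 0) | 0 :: =c=> n23
  n21 = (d.0)\{a,c} | 0 :: =d=> n24
  n22 = 0\{a,c} | c.0 :: =c=> n24
  n23 = 0 | (0 | 0) | 0 :: ∅
  n24 = 0\{a,c} | 0 :: ∅
Executing babb from P (initial set {m0}):
  after b @ step 1: {m1, m2}
  after a @ step 2: {m4}
  after b @ step 3: {m10}
  after b @ step 4: {m17}
  ✓ P
Executing babb from Q (initial set {n0}):
  after b @ step 1: {n1, n2}
  after a @ step 2: {n4}
  after b @ step 3: {n10}
  after b @ step 4: no successor for Q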